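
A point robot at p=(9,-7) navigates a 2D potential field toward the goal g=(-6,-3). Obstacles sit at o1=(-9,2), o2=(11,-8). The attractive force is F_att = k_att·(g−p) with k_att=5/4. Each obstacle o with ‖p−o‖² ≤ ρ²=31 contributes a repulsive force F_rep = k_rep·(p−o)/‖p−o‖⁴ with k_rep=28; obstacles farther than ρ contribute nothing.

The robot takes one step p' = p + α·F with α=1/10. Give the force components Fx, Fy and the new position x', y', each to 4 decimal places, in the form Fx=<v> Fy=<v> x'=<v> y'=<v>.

Fx=-20.9900 Fy=6.1200 x'=6.9010 y'=-6.3880

F_att = 5/4·(g−p) = 5/4·(-15,4) = (-18.7500,5.0000)
o1: d²=405 > ρ²=31 → inactive
o2: d²=5 ≤ ρ²=31; F_rep = 28·(-2,1)/5² = (-2.2400,1.1200)
F = F_att + ΣF_rep = (-20.9900,6.1200)
p' = p + 1/10·F = (6.9010,-6.3880)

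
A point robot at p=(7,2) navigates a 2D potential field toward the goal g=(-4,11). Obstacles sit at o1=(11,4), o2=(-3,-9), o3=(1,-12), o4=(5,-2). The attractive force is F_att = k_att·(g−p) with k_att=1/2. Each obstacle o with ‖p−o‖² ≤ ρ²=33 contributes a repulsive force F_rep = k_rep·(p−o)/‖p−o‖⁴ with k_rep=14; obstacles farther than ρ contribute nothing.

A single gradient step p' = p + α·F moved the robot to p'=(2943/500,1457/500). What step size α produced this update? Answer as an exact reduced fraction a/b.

F_att = 1/2·(g−p) = 1/2·(-11,9) = (-5.5000,4.5000)
o1: d²=20 ≤ ρ²=33; F_rep = 14·(-4,-2)/20² = (-0.1400,-0.0700)
o2: d²=221 > ρ²=33 → inactive
o3: d²=232 > ρ²=33 → inactive
o4: d²=20 ≤ ρ²=33; F_rep = 14·(2,4)/20² = (0.0700,0.1400)
F = F_att + ΣF_rep = (-5.5700,4.5700)
Δp = p'−p = (-1.1140,0.9140); α = Δx/Fx = (-557/500) / (-557/100) = 1/5
check: Δy/Fy = (457/500) / (457/100) = 1/5 ✓

α = 1/5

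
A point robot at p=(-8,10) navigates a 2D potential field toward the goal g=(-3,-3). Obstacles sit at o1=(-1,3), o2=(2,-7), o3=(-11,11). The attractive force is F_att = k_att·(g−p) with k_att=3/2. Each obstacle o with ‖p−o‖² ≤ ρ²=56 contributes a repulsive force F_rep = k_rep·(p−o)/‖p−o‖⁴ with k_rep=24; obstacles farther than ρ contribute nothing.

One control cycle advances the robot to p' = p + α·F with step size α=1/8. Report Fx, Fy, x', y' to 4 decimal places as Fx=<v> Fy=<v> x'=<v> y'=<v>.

F_att = 3/2·(g−p) = 3/2·(5,-13) = (7.5000,-19.5000)
o1: d²=98 > ρ²=56 → inactive
o2: d²=389 > ρ²=56 → inactive
o3: d²=10 ≤ ρ²=56; F_rep = 24·(3,-1)/10² = (0.7200,-0.2400)
F = F_att + ΣF_rep = (8.2200,-19.7400)
p' = p + 1/8·F = (-6.9725,7.5325)

Fx=8.2200 Fy=-19.7400 x'=-6.9725 y'=7.5325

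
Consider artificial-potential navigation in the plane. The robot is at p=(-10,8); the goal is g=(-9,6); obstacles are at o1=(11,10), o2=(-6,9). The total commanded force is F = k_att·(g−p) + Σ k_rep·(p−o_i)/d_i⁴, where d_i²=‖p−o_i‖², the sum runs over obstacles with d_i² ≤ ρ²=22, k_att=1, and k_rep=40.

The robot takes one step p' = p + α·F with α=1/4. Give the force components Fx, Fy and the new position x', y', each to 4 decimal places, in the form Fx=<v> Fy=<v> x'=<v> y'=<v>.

Fx=0.4464 Fy=-2.1384 x'=-9.8884 y'=7.4654

F_att = 1·(g−p) = 1·(1,-2) = (1.0000,-2.0000)
o1: d²=445 > ρ²=22 → inactive
o2: d²=17 ≤ ρ²=22; F_rep = 40·(-4,-1)/17² = (-0.5536,-0.1384)
F = F_att + ΣF_rep = (0.4464,-2.1384)
p' = p + 1/4·F = (-9.8884,7.4654)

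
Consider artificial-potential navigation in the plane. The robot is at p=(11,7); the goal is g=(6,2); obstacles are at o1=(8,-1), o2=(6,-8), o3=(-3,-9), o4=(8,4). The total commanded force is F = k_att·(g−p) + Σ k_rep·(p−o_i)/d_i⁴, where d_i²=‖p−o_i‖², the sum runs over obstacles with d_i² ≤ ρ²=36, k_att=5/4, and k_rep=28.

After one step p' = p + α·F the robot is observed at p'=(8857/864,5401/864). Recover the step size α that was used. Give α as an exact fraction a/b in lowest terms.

F_att = 5/4·(g−p) = 5/4·(-5,-5) = (-6.2500,-6.2500)
o1: d²=73 > ρ²=36 → inactive
o2: d²=250 > ρ²=36 → inactive
o3: d²=452 > ρ²=36 → inactive
o4: d²=18 ≤ ρ²=36; F_rep = 28·(3,3)/18² = (0.2593,0.2593)
F = F_att + ΣF_rep = (-5.9907,-5.9907)
Δp = p'−p = (-0.7488,-0.7488); α = Δx/Fx = (-647/864) / (-647/108) = 1/8
check: Δy/Fy = (-647/864) / (-647/108) = 1/8 ✓

α = 1/8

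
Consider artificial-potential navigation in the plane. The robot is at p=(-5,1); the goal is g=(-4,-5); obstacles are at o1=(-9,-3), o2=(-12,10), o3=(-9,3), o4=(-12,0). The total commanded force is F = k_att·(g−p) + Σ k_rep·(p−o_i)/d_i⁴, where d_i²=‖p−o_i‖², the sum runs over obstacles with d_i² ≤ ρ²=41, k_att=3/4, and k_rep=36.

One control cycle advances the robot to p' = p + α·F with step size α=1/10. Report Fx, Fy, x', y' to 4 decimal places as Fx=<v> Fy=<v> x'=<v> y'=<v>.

F_att = 3/4·(g−p) = 3/4·(1,-6) = (0.7500,-4.5000)
o1: d²=32 ≤ ρ²=41; F_rep = 36·(4,4)/32² = (0.1406,0.1406)
o2: d²=130 > ρ²=41 → inactive
o3: d²=20 ≤ ρ²=41; F_rep = 36·(4,-2)/20² = (0.3600,-0.1800)
o4: d²=50 > ρ²=41 → inactive
F = F_att + ΣF_rep = (1.2506,-4.5394)
p' = p + 1/10·F = (-4.8749,0.5461)

Fx=1.2506 Fy=-4.5394 x'=-4.8749 y'=0.5461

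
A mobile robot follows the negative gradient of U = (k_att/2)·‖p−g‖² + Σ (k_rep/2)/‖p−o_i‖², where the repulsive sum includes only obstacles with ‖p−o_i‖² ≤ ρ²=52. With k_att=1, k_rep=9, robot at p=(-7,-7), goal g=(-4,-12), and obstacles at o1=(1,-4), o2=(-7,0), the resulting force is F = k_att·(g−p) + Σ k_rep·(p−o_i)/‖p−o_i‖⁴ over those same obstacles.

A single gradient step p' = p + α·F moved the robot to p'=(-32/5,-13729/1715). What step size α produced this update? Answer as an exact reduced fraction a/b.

F_att = 1·(g−p) = 1·(3,-5) = (3.0000,-5.0000)
o1: d²=73 > ρ²=52 → inactive
o2: d²=49 ≤ ρ²=52; F_rep = 9·(0,-7)/49² = (0.0000,-0.0262)
F = F_att + ΣF_rep = (3.0000,-5.0262)
Δp = p'−p = (0.6000,-1.0052); α = Δx/Fx = (3/5) / (3) = 1/5
check: Δy/Fy = (-1724/1715) / (-1724/343) = 1/5 ✓

α = 1/5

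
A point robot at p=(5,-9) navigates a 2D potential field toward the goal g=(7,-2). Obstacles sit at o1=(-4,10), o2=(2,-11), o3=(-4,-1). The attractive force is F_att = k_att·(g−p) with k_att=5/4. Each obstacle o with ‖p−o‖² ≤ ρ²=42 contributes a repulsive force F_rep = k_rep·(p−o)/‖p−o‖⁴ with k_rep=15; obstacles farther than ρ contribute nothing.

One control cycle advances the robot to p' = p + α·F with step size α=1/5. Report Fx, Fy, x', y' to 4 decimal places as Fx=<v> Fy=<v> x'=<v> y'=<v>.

F_att = 5/4·(g−p) = 5/4·(2,7) = (2.5000,8.7500)
o1: d²=442 > ρ²=42 → inactive
o2: d²=13 ≤ ρ²=42; F_rep = 15·(3,2)/13² = (0.2663,0.1775)
o3: d²=145 > ρ²=42 → inactive
F = F_att + ΣF_rep = (2.7663,8.9275)
p' = p + 1/5·F = (5.5533,-7.2145)

Fx=2.7663 Fy=8.9275 x'=5.5533 y'=-7.2145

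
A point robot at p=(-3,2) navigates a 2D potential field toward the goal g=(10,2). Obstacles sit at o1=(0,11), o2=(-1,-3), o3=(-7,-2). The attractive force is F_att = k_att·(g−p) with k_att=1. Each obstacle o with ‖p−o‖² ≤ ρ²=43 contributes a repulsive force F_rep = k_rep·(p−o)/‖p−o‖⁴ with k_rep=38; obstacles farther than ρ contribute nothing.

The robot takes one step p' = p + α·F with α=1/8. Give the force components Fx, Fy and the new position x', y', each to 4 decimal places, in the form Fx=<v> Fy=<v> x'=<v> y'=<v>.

F_att = 1·(g−p) = 1·(13,0) = (13.0000,0.0000)
o1: d²=90 > ρ²=43 → inactive
o2: d²=29 ≤ ρ²=43; F_rep = 38·(-2,5)/29² = (-0.0904,0.2259)
o3: d²=32 ≤ ρ²=43; F_rep = 38·(4,4)/32² = (0.1484,0.1484)
F = F_att + ΣF_rep = (13.0581,0.3744)
p' = p + 1/8·F = (-1.3677,2.0468)

Fx=13.0581 Fy=0.3744 x'=-1.3677 y'=2.0468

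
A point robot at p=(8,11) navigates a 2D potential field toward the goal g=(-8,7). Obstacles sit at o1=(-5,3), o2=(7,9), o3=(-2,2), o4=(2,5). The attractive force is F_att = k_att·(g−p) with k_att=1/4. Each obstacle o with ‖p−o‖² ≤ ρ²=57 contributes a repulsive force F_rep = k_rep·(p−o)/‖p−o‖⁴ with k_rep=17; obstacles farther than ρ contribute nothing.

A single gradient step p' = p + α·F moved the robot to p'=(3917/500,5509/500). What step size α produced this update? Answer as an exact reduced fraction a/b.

F_att = 1/4·(g−p) = 1/4·(-16,-4) = (-4.0000,-1.0000)
o1: d²=233 > ρ²=57 → inactive
o2: d²=5 ≤ ρ²=57; F_rep = 17·(1,2)/5² = (0.6800,1.3600)
o3: d²=181 > ρ²=57 → inactive
o4: d²=72 > ρ²=57 → inactive
F = F_att + ΣF_rep = (-3.3200,0.3600)
Δp = p'−p = (-0.1660,0.0180); α = Δx/Fx = (-83/500) / (-83/25) = 1/20
check: Δy/Fy = (9/500) / (9/25) = 1/20 ✓

α = 1/20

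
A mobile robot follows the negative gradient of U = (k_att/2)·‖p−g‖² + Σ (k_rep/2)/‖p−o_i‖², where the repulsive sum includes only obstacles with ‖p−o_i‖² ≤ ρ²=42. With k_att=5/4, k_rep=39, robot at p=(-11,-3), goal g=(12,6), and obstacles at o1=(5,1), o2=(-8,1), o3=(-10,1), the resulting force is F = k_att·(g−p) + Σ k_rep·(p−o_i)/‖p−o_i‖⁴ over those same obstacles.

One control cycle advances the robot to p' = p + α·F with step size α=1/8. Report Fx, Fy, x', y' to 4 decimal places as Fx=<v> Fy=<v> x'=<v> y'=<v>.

Fx=28.4279 Fy=10.4606 x'=-7.4465 y'=-1.6924

F_att = 5/4·(g−p) = 5/4·(23,9) = (28.7500,11.2500)
o1: d²=272 > ρ²=42 → inactive
o2: d²=25 ≤ ρ²=42; F_rep = 39·(-3,-4)/25² = (-0.1872,-0.2496)
o3: d²=17 ≤ ρ²=42; F_rep = 39·(-1,-4)/17² = (-0.1349,-0.5398)
F = F_att + ΣF_rep = (28.4279,10.4606)
p' = p + 1/8·F = (-7.4465,-1.6924)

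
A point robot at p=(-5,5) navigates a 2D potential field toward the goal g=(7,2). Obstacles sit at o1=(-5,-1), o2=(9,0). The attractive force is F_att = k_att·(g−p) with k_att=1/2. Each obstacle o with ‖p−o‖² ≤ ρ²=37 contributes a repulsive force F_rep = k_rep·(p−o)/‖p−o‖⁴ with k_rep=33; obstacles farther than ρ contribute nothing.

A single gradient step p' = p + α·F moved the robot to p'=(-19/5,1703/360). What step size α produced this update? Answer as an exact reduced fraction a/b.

F_att = 1/2·(g−p) = 1/2·(12,-3) = (6.0000,-1.5000)
o1: d²=36 ≤ ρ²=37; F_rep = 33·(0,6)/36² = (0.0000,0.1528)
o2: d²=221 > ρ²=37 → inactive
F = F_att + ΣF_rep = (6.0000,-1.3472)
Δp = p'−p = (1.2000,-0.2694); α = Δx/Fx = (6/5) / (6) = 1/5
check: Δy/Fy = (-97/360) / (-97/72) = 1/5 ✓

α = 1/5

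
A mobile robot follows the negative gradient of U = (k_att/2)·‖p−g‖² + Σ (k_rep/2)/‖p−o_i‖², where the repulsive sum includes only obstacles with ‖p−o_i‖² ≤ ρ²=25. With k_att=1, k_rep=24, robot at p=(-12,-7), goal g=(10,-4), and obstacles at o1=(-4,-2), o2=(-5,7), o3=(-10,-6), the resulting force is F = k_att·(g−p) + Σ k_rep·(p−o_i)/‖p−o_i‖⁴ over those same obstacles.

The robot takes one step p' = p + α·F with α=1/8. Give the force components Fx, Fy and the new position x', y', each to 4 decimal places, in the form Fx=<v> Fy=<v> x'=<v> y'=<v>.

F_att = 1·(g−p) = 1·(22,3) = (22.0000,3.0000)
o1: d²=89 > ρ²=25 → inactive
o2: d²=245 > ρ²=25 → inactive
o3: d²=5 ≤ ρ²=25; F_rep = 24·(-2,-1)/5² = (-1.9200,-0.9600)
F = F_att + ΣF_rep = (20.0800,2.0400)
p' = p + 1/8·F = (-9.4900,-6.7450)

Fx=20.0800 Fy=2.0400 x'=-9.4900 y'=-6.7450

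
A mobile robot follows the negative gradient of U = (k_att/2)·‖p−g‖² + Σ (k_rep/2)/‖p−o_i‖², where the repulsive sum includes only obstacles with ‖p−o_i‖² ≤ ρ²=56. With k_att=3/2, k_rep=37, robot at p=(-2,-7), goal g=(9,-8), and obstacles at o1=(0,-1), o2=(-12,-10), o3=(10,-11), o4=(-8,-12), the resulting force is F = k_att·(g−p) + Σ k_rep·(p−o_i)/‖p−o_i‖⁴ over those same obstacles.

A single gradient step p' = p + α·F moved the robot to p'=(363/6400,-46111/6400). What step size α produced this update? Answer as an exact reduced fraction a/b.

α = 1/8

F_att = 3/2·(g−p) = 3/2·(11,-1) = (16.5000,-1.5000)
o1: d²=40 ≤ ρ²=56; F_rep = 37·(-2,-6)/40² = (-0.0462,-0.1388)
o2: d²=109 > ρ²=56 → inactive
o3: d²=160 > ρ²=56 → inactive
o4: d²=61 > ρ²=56 → inactive
F = F_att + ΣF_rep = (16.4537,-1.6387)
Δp = p'−p = (2.0567,-0.2048); α = Δx/Fx = (13163/6400) / (13163/800) = 1/8
check: Δy/Fy = (-1311/6400) / (-1311/800) = 1/8 ✓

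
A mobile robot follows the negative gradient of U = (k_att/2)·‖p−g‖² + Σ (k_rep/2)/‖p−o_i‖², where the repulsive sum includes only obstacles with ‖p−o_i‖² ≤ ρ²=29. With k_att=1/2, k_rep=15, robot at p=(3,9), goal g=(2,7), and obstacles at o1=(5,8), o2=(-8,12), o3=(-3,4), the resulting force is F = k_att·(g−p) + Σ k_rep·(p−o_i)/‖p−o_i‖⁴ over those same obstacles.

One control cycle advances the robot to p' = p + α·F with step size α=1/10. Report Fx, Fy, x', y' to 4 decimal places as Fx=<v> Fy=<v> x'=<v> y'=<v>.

Fx=-1.7000 Fy=-0.4000 x'=2.8300 y'=8.9600

F_att = 1/2·(g−p) = 1/2·(-1,-2) = (-0.5000,-1.0000)
o1: d²=5 ≤ ρ²=29; F_rep = 15·(-2,1)/5² = (-1.2000,0.6000)
o2: d²=130 > ρ²=29 → inactive
o3: d²=61 > ρ²=29 → inactive
F = F_att + ΣF_rep = (-1.7000,-0.4000)
p' = p + 1/10·F = (2.8300,8.9600)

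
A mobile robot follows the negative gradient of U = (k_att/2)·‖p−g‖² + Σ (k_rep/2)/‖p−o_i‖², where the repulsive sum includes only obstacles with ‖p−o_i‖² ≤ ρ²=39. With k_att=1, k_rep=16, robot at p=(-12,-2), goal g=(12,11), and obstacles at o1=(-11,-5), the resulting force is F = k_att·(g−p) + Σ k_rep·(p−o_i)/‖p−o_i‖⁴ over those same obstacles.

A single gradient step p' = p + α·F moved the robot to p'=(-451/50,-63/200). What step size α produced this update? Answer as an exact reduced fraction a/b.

α = 1/8

F_att = 1·(g−p) = 1·(24,13) = (24.0000,13.0000)
o1: d²=10 ≤ ρ²=39; F_rep = 16·(-1,3)/10² = (-0.1600,0.4800)
F = F_att + ΣF_rep = (23.8400,13.4800)
Δp = p'−p = (2.9800,1.6850); α = Δx/Fx = (149/50) / (596/25) = 1/8
check: Δy/Fy = (337/200) / (337/25) = 1/8 ✓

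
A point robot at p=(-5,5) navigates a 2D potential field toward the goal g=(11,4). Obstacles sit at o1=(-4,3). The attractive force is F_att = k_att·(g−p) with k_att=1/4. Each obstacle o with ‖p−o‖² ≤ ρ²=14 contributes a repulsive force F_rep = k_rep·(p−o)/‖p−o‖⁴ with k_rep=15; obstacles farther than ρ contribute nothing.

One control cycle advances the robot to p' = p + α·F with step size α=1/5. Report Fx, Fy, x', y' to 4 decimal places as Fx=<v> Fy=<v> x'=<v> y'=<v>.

Fx=3.4000 Fy=0.9500 x'=-4.3200 y'=5.1900

F_att = 1/4·(g−p) = 1/4·(16,-1) = (4.0000,-0.2500)
o1: d²=5 ≤ ρ²=14; F_rep = 15·(-1,2)/5² = (-0.6000,1.2000)
F = F_att + ΣF_rep = (3.4000,0.9500)
p' = p + 1/5·F = (-4.3200,5.1900)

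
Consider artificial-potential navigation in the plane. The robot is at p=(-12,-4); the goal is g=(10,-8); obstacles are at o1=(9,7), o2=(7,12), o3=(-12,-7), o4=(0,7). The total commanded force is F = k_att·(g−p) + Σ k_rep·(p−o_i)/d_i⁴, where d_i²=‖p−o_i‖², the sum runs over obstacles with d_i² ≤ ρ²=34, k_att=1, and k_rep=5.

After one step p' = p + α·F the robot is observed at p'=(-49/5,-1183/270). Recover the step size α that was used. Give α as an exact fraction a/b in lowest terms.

F_att = 1·(g−p) = 1·(22,-4) = (22.0000,-4.0000)
o1: d²=562 > ρ²=34 → inactive
o2: d²=617 > ρ²=34 → inactive
o3: d²=9 ≤ ρ²=34; F_rep = 5·(0,3)/9² = (0.0000,0.1852)
o4: d²=265 > ρ²=34 → inactive
F = F_att + ΣF_rep = (22.0000,-3.8148)
Δp = p'−p = (2.2000,-0.3815); α = Δx/Fx = (11/5) / (22) = 1/10
check: Δy/Fy = (-103/270) / (-103/27) = 1/10 ✓

α = 1/10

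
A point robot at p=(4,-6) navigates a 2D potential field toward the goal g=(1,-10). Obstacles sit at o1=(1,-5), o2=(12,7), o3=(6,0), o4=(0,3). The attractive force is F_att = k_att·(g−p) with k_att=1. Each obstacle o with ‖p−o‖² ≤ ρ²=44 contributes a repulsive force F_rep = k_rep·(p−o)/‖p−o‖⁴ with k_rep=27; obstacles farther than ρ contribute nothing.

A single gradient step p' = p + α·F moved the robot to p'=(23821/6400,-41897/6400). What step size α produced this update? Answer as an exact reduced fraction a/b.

α = 1/8

F_att = 1·(g−p) = 1·(-3,-4) = (-3.0000,-4.0000)
o1: d²=10 ≤ ρ²=44; F_rep = 27·(3,-1)/10² = (0.8100,-0.2700)
o2: d²=233 > ρ²=44 → inactive
o3: d²=40 ≤ ρ²=44; F_rep = 27·(-2,-6)/40² = (-0.0338,-0.1013)
o4: d²=97 > ρ²=44 → inactive
F = F_att + ΣF_rep = (-2.2237,-4.3712)
Δp = p'−p = (-0.2780,-0.5464); α = Δx/Fx = (-1779/6400) / (-1779/800) = 1/8
check: Δy/Fy = (-3497/6400) / (-3497/800) = 1/8 ✓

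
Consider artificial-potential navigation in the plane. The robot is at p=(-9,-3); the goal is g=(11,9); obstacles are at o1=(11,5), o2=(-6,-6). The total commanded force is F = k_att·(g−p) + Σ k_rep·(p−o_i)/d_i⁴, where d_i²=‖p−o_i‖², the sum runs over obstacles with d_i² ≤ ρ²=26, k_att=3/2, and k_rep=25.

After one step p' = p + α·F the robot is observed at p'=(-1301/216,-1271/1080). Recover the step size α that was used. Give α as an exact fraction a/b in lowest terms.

F_att = 3/2·(g−p) = 3/2·(20,12) = (30.0000,18.0000)
o1: d²=464 > ρ²=26 → inactive
o2: d²=18 ≤ ρ²=26; F_rep = 25·(-3,3)/18² = (-0.2315,0.2315)
F = F_att + ΣF_rep = (29.7685,18.2315)
Δp = p'−p = (2.9769,1.8231); α = Δx/Fx = (643/216) / (3215/108) = 1/10
check: Δy/Fy = (1969/1080) / (1969/108) = 1/10 ✓

α = 1/10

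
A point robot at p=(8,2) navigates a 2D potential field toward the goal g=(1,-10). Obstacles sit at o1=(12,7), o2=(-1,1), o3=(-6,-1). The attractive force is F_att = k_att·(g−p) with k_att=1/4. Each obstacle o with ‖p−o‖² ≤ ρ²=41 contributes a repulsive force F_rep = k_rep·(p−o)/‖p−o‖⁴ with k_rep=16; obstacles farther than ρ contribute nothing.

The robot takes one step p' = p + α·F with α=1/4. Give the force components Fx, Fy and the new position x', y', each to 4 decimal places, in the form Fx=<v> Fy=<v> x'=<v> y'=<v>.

Fx=-1.7881 Fy=-3.0476 x'=7.5530 y'=1.2381

F_att = 1/4·(g−p) = 1/4·(-7,-12) = (-1.7500,-3.0000)
o1: d²=41 ≤ ρ²=41; F_rep = 16·(-4,-5)/41² = (-0.0381,-0.0476)
o2: d²=82 > ρ²=41 → inactive
o3: d²=205 > ρ²=41 → inactive
F = F_att + ΣF_rep = (-1.7881,-3.0476)
p' = p + 1/4·F = (7.5530,1.2381)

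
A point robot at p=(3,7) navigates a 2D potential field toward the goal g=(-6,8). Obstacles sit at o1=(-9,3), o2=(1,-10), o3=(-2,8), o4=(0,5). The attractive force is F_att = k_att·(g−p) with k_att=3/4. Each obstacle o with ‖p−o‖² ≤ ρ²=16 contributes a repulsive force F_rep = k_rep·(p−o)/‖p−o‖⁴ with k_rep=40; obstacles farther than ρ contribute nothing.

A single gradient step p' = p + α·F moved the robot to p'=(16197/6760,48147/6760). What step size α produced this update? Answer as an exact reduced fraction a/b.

α = 1/10

F_att = 3/4·(g−p) = 3/4·(-9,1) = (-6.7500,0.7500)
o1: d²=160 > ρ²=16 → inactive
o2: d²=293 > ρ²=16 → inactive
o3: d²=26 > ρ²=16 → inactive
o4: d²=13 ≤ ρ²=16; F_rep = 40·(3,2)/13² = (0.7101,0.4734)
F = F_att + ΣF_rep = (-6.0399,1.2234)
Δp = p'−p = (-0.6040,0.1223); α = Δx/Fx = (-4083/6760) / (-4083/676) = 1/10
check: Δy/Fy = (827/6760) / (827/676) = 1/10 ✓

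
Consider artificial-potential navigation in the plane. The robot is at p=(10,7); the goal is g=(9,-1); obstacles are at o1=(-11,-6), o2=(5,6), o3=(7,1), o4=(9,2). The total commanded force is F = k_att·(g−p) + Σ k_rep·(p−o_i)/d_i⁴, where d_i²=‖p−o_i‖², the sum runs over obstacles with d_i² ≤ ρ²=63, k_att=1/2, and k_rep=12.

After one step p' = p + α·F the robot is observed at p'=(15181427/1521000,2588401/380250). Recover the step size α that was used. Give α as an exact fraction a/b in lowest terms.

α = 1/20

F_att = 1/2·(g−p) = 1/2·(-1,-8) = (-0.5000,-4.0000)
o1: d²=610 > ρ²=63 → inactive
o2: d²=26 ≤ ρ²=63; F_rep = 12·(5,1)/26² = (0.0888,0.0178)
o3: d²=45 ≤ ρ²=63; F_rep = 12·(3,6)/45² = (0.0178,0.0356)
o4: d²=26 ≤ ρ²=63; F_rep = 12·(1,5)/26² = (0.0178,0.0888)
F = F_att + ΣF_rep = (-0.3757,-3.8579)
Δp = p'−p = (-0.0188,-0.1929); α = Δx/Fx = (-28573/1521000) / (-28573/76050) = 1/20
check: Δy/Fy = (-73349/380250) / (-146698/38025) = 1/20 ✓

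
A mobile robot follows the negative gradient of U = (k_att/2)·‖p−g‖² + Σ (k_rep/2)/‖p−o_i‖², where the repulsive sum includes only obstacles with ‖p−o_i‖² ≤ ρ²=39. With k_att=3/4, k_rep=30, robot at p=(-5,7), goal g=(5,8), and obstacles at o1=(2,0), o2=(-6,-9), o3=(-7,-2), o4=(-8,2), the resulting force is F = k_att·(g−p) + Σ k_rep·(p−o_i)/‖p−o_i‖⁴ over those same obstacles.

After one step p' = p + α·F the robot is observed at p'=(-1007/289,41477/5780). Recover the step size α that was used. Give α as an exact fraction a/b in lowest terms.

α = 1/5

F_att = 3/4·(g−p) = 3/4·(10,1) = (7.5000,0.7500)
o1: d²=98 > ρ²=39 → inactive
o2: d²=257 > ρ²=39 → inactive
o3: d²=85 > ρ²=39 → inactive
o4: d²=34 ≤ ρ²=39; F_rep = 30·(3,5)/34² = (0.0779,0.1298)
F = F_att + ΣF_rep = (7.5779,0.8798)
Δp = p'−p = (1.5156,0.1760); α = Δx/Fx = (438/289) / (2190/289) = 1/5
check: Δy/Fy = (1017/5780) / (1017/1156) = 1/5 ✓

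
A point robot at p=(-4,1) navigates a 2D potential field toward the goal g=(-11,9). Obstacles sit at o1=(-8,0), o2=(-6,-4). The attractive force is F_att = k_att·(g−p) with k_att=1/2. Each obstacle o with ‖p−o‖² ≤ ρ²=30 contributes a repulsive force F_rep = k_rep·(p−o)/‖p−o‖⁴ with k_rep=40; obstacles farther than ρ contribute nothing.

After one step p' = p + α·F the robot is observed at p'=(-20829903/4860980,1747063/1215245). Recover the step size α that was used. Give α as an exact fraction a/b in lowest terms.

F_att = 1/2·(g−p) = 1/2·(-7,8) = (-3.5000,4.0000)
o1: d²=17 ≤ ρ²=30; F_rep = 40·(4,1)/17² = (0.5536,0.1384)
o2: d²=29 ≤ ρ²=30; F_rep = 40·(2,5)/29² = (0.0951,0.2378)
F = F_att + ΣF_rep = (-2.8512,4.3762)
Δp = p'−p = (-0.2851,0.4376); α = Δx/Fx = (-1385983/4860980) / (-1385983/486098) = 1/10
check: Δy/Fy = (531818/1215245) / (1063636/243049) = 1/10 ✓

α = 1/10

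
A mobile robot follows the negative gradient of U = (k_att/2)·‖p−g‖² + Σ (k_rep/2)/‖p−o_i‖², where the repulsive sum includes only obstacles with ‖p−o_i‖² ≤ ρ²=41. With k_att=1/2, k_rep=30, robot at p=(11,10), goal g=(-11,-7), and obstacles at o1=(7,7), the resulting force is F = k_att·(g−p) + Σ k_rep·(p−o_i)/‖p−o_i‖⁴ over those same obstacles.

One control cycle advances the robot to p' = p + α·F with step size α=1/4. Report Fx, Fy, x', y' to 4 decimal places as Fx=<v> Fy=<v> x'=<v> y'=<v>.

Fx=-10.8080 Fy=-8.3560 x'=8.2980 y'=7.9110

F_att = 1/2·(g−p) = 1/2·(-22,-17) = (-11.0000,-8.5000)
o1: d²=25 ≤ ρ²=41; F_rep = 30·(4,3)/25² = (0.1920,0.1440)
F = F_att + ΣF_rep = (-10.8080,-8.3560)
p' = p + 1/4·F = (8.2980,7.9110)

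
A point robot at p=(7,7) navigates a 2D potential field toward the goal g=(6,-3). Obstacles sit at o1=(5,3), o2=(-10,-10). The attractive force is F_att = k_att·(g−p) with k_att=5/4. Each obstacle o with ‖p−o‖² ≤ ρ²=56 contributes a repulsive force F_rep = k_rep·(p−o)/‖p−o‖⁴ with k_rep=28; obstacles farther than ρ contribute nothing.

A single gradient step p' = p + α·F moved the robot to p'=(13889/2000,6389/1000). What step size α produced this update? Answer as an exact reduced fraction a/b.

α = 1/20

F_att = 5/4·(g−p) = 5/4·(-1,-10) = (-1.2500,-12.5000)
o1: d²=20 ≤ ρ²=56; F_rep = 28·(2,4)/20² = (0.1400,0.2800)
o2: d²=578 > ρ²=56 → inactive
F = F_att + ΣF_rep = (-1.1100,-12.2200)
Δp = p'−p = (-0.0555,-0.6110); α = Δx/Fx = (-111/2000) / (-111/100) = 1/20
check: Δy/Fy = (-611/1000) / (-611/50) = 1/20 ✓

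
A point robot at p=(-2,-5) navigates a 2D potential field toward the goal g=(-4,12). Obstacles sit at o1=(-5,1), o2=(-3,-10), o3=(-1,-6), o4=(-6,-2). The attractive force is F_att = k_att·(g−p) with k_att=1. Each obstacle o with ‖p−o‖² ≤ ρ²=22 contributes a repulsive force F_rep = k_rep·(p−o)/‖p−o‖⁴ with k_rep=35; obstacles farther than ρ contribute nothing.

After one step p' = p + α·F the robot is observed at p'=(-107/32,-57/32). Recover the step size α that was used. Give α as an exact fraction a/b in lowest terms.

F_att = 1·(g−p) = 1·(-2,17) = (-2.0000,17.0000)
o1: d²=45 > ρ²=22 → inactive
o2: d²=26 > ρ²=22 → inactive
o3: d²=2 ≤ ρ²=22; F_rep = 35·(-1,1)/2² = (-8.7500,8.7500)
o4: d²=25 > ρ²=22 → inactive
F = F_att + ΣF_rep = (-10.7500,25.7500)
Δp = p'−p = (-1.3438,3.2188); α = Δx/Fx = (-43/32) / (-43/4) = 1/8
check: Δy/Fy = (103/32) / (103/4) = 1/8 ✓

α = 1/8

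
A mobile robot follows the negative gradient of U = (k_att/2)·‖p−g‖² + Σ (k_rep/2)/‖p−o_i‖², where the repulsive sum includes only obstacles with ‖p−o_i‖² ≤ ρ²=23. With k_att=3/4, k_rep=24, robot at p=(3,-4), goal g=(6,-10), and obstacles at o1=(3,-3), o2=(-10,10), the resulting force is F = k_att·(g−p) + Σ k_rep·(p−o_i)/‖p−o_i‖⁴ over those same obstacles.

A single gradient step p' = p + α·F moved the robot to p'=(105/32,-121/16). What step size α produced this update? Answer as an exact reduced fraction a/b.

F_att = 3/4·(g−p) = 3/4·(3,-6) = (2.2500,-4.5000)
o1: d²=1 ≤ ρ²=23; F_rep = 24·(0,-1)/1² = (0.0000,-24.0000)
o2: d²=365 > ρ²=23 → inactive
F = F_att + ΣF_rep = (2.2500,-28.5000)
Δp = p'−p = (0.2812,-3.5625); α = Δx/Fx = (9/32) / (9/4) = 1/8
check: Δy/Fy = (-57/16) / (-57/2) = 1/8 ✓

α = 1/8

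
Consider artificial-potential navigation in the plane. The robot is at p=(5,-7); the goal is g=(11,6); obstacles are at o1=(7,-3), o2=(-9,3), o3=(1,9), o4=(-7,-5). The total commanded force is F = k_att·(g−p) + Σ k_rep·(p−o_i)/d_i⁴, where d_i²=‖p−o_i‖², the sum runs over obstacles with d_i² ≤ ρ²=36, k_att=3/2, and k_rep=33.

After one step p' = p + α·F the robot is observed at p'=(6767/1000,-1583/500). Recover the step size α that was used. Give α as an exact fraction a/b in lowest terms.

α = 1/5

F_att = 3/2·(g−p) = 3/2·(6,13) = (9.0000,19.5000)
o1: d²=20 ≤ ρ²=36; F_rep = 33·(-2,-4)/20² = (-0.1650,-0.3300)
o2: d²=296 > ρ²=36 → inactive
o3: d²=272 > ρ²=36 → inactive
o4: d²=148 > ρ²=36 → inactive
F = F_att + ΣF_rep = (8.8350,19.1700)
Δp = p'−p = (1.7670,3.8340); α = Δx/Fx = (1767/1000) / (1767/200) = 1/5
check: Δy/Fy = (1917/500) / (1917/100) = 1/5 ✓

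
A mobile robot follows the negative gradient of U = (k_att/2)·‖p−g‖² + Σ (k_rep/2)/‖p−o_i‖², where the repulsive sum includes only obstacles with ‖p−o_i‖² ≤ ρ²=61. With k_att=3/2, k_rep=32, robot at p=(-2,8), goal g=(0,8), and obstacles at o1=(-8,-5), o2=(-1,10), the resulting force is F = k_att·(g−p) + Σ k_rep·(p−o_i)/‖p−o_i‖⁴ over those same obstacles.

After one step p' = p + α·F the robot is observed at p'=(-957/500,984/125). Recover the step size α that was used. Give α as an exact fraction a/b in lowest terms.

α = 1/20

F_att = 3/2·(g−p) = 3/2·(2,0) = (3.0000,0.0000)
o1: d²=205 > ρ²=61 → inactive
o2: d²=5 ≤ ρ²=61; F_rep = 32·(-1,-2)/5² = (-1.2800,-2.5600)
F = F_att + ΣF_rep = (1.7200,-2.5600)
Δp = p'−p = (0.0860,-0.1280); α = Δx/Fx = (43/500) / (43/25) = 1/20
check: Δy/Fy = (-16/125) / (-64/25) = 1/20 ✓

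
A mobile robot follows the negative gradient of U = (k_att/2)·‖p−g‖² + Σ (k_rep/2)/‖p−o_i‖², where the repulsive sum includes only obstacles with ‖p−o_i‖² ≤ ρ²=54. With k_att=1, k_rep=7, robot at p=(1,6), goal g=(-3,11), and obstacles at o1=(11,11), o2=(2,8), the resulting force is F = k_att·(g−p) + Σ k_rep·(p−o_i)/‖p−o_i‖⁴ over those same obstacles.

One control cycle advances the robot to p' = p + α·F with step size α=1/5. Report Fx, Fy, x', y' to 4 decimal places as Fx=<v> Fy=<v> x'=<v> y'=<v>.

F_att = 1·(g−p) = 1·(-4,5) = (-4.0000,5.0000)
o1: d²=125 > ρ²=54 → inactive
o2: d²=5 ≤ ρ²=54; F_rep = 7·(-1,-2)/5² = (-0.2800,-0.5600)
F = F_att + ΣF_rep = (-4.2800,4.4400)
p' = p + 1/5·F = (0.1440,6.8880)

Fx=-4.2800 Fy=4.4400 x'=0.1440 y'=6.8880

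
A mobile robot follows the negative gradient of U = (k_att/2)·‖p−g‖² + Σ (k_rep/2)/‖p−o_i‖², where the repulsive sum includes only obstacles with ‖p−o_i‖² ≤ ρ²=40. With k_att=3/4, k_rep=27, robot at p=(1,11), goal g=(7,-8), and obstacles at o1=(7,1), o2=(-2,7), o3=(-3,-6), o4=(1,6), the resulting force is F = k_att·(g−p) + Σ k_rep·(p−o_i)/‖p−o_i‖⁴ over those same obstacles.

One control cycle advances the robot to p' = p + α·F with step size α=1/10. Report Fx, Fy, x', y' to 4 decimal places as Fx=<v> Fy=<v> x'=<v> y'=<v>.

Fx=4.6296 Fy=-13.8612 x'=1.4630 y'=9.6139

F_att = 3/4·(g−p) = 3/4·(6,-19) = (4.5000,-14.2500)
o1: d²=136 > ρ²=40 → inactive
o2: d²=25 ≤ ρ²=40; F_rep = 27·(3,4)/25² = (0.1296,0.1728)
o3: d²=305 > ρ²=40 → inactive
o4: d²=25 ≤ ρ²=40; F_rep = 27·(0,5)/25² = (0.0000,0.2160)
F = F_att + ΣF_rep = (4.6296,-13.8612)
p' = p + 1/10·F = (1.4630,9.6139)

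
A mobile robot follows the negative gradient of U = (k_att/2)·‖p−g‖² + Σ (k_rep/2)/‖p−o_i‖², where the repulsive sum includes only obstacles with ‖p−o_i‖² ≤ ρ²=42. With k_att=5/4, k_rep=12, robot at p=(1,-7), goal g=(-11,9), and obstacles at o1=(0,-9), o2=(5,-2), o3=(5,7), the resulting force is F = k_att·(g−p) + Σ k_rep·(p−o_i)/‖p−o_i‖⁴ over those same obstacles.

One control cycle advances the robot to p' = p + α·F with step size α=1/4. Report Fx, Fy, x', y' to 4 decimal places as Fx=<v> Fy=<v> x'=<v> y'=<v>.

F_att = 5/4·(g−p) = 5/4·(-12,16) = (-15.0000,20.0000)
o1: d²=5 ≤ ρ²=42; F_rep = 12·(1,2)/5² = (0.4800,0.9600)
o2: d²=41 ≤ ρ²=42; F_rep = 12·(-4,-5)/41² = (-0.0286,-0.0357)
o3: d²=212 > ρ²=42 → inactive
F = F_att + ΣF_rep = (-14.5486,20.9243)
p' = p + 1/4·F = (-2.6371,-1.7689)

Fx=-14.5486 Fy=20.9243 x'=-2.6371 y'=-1.7689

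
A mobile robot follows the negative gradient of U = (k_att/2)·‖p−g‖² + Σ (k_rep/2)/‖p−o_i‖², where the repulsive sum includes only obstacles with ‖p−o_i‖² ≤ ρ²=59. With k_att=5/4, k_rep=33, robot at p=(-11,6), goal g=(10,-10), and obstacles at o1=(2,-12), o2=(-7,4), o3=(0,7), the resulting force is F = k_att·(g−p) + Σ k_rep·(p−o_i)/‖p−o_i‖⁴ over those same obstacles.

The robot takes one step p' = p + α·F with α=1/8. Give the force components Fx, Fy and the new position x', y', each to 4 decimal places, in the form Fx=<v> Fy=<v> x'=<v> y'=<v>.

Fx=25.9200 Fy=-19.8350 x'=-7.7600 y'=3.5206

F_att = 5/4·(g−p) = 5/4·(21,-16) = (26.2500,-20.0000)
o1: d²=493 > ρ²=59 → inactive
o2: d²=20 ≤ ρ²=59; F_rep = 33·(-4,2)/20² = (-0.3300,0.1650)
o3: d²=122 > ρ²=59 → inactive
F = F_att + ΣF_rep = (25.9200,-19.8350)
p' = p + 1/8·F = (-7.7600,3.5206)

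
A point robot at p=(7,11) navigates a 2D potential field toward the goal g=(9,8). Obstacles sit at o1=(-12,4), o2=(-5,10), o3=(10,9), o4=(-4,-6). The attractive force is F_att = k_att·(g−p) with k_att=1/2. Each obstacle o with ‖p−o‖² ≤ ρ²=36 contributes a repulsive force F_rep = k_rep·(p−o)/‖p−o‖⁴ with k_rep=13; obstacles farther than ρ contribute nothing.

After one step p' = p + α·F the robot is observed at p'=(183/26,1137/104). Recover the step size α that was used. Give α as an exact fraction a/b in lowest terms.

F_att = 1/2·(g−p) = 1/2·(2,-3) = (1.0000,-1.5000)
o1: d²=410 > ρ²=36 → inactive
o2: d²=145 > ρ²=36 → inactive
o3: d²=13 ≤ ρ²=36; F_rep = 13·(-3,2)/13² = (-0.2308,0.1538)
o4: d²=410 > ρ²=36 → inactive
F = F_att + ΣF_rep = (0.7692,-1.3462)
Δp = p'−p = (0.0385,-0.0673); α = Δx/Fx = (1/26) / (10/13) = 1/20
check: Δy/Fy = (-7/104) / (-35/26) = 1/20 ✓

α = 1/20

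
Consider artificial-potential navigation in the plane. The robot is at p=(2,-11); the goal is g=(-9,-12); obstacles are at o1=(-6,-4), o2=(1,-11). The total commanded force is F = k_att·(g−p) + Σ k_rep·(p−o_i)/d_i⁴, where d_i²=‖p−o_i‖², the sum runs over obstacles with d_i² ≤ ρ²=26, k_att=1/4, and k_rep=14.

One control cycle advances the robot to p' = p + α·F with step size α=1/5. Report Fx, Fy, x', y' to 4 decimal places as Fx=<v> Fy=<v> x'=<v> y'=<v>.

F_att = 1/4·(g−p) = 1/4·(-11,-1) = (-2.7500,-0.2500)
o1: d²=113 > ρ²=26 → inactive
o2: d²=1 ≤ ρ²=26; F_rep = 14·(1,0)/1² = (14.0000,0.0000)
F = F_att + ΣF_rep = (11.2500,-0.2500)
p' = p + 1/5·F = (4.2500,-11.0500)

Fx=11.2500 Fy=-0.2500 x'=4.2500 y'=-11.0500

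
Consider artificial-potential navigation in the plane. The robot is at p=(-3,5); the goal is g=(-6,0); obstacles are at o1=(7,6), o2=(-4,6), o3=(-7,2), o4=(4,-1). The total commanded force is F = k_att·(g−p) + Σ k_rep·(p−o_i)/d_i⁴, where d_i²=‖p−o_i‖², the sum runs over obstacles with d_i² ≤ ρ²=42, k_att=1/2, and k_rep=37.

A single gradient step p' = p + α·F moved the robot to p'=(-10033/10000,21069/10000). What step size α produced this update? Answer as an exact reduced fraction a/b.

α = 1/4

F_att = 1/2·(g−p) = 1/2·(-3,-5) = (-1.5000,-2.5000)
o1: d²=101 > ρ²=42 → inactive
o2: d²=2 ≤ ρ²=42; F_rep = 37·(1,-1)/2² = (9.2500,-9.2500)
o3: d²=25 ≤ ρ²=42; F_rep = 37·(4,3)/25² = (0.2368,0.1776)
o4: d²=85 > ρ²=42 → inactive
F = F_att + ΣF_rep = (7.9868,-11.5724)
Δp = p'−p = (1.9967,-2.8931); α = Δx/Fx = (19967/10000) / (19967/2500) = 1/4
check: Δy/Fy = (-28931/10000) / (-28931/2500) = 1/4 ✓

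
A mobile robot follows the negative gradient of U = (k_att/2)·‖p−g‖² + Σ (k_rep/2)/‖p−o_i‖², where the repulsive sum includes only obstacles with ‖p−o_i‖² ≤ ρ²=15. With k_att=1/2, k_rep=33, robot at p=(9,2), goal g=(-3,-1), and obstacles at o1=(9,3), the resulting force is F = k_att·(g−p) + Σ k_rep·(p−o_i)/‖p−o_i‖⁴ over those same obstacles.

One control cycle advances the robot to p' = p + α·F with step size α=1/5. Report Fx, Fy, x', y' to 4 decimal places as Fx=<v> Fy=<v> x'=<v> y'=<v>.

F_att = 1/2·(g−p) = 1/2·(-12,-3) = (-6.0000,-1.5000)
o1: d²=1 ≤ ρ²=15; F_rep = 33·(0,-1)/1² = (0.0000,-33.0000)
F = F_att + ΣF_rep = (-6.0000,-34.5000)
p' = p + 1/5·F = (7.8000,-4.9000)

Fx=-6.0000 Fy=-34.5000 x'=7.8000 y'=-4.9000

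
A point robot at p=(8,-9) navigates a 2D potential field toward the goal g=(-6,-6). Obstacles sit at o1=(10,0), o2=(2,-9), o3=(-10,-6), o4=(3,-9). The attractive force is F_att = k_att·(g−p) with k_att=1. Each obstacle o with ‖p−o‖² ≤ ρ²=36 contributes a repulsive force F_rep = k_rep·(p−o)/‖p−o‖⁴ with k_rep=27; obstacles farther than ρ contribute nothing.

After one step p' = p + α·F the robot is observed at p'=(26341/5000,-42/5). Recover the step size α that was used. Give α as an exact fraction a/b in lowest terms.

F_att = 1·(g−p) = 1·(-14,3) = (-14.0000,3.0000)
o1: d²=85 > ρ²=36 → inactive
o2: d²=36 ≤ ρ²=36; F_rep = 27·(6,0)/36² = (0.1250,0.0000)
o3: d²=333 > ρ²=36 → inactive
o4: d²=25 ≤ ρ²=36; F_rep = 27·(5,0)/25² = (0.2160,0.0000)
F = F_att + ΣF_rep = (-13.6590,3.0000)
Δp = p'−p = (-2.7318,0.6000); α = Δx/Fx = (-13659/5000) / (-13659/1000) = 1/5
check: Δy/Fy = (3/5) / (3) = 1/5 ✓

α = 1/5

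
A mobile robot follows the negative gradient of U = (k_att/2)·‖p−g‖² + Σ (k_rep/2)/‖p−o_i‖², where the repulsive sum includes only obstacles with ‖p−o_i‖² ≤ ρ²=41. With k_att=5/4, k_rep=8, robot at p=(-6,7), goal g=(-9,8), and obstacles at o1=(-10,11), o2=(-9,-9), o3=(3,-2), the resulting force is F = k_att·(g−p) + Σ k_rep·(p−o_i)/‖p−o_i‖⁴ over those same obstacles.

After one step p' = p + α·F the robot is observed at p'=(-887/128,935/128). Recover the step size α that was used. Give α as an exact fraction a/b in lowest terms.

F_att = 5/4·(g−p) = 5/4·(-3,1) = (-3.7500,1.2500)
o1: d²=32 ≤ ρ²=41; F_rep = 8·(4,-4)/32² = (0.0312,-0.0312)
o2: d²=265 > ρ²=41 → inactive
o3: d²=162 > ρ²=41 → inactive
F = F_att + ΣF_rep = (-3.7188,1.2188)
Δp = p'−p = (-0.9297,0.3047); α = Δx/Fx = (-119/128) / (-119/32) = 1/4
check: Δy/Fy = (39/128) / (39/32) = 1/4 ✓

α = 1/4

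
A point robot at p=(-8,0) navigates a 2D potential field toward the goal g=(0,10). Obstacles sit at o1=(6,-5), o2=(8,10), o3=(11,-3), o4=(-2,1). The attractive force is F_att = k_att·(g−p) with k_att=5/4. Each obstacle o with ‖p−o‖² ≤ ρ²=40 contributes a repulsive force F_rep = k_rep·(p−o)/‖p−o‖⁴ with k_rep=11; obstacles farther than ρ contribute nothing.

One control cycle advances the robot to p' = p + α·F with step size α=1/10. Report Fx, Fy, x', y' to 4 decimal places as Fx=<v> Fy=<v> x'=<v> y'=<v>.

F_att = 5/4·(g−p) = 5/4·(8,10) = (10.0000,12.5000)
o1: d²=221 > ρ²=40 → inactive
o2: d²=356 > ρ²=40 → inactive
o3: d²=370 > ρ²=40 → inactive
o4: d²=37 ≤ ρ²=40; F_rep = 11·(-6,-1)/37² = (-0.0482,-0.0080)
F = F_att + ΣF_rep = (9.9518,12.4920)
p' = p + 1/10·F = (-7.0048,1.2492)

Fx=9.9518 Fy=12.4920 x'=-7.0048 y'=1.2492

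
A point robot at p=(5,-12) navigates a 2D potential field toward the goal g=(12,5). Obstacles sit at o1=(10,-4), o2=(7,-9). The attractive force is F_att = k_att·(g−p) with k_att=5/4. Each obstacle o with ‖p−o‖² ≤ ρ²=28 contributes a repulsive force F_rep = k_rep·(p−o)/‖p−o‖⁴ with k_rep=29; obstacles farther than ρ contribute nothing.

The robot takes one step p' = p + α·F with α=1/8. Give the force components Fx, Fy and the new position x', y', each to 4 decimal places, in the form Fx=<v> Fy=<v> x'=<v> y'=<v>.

F_att = 5/4·(g−p) = 5/4·(7,17) = (8.7500,21.2500)
o1: d²=89 > ρ²=28 → inactive
o2: d²=13 ≤ ρ²=28; F_rep = 29·(-2,-3)/13² = (-0.3432,-0.5148)
F = F_att + ΣF_rep = (8.4068,20.7352)
p' = p + 1/8·F = (6.0509,-9.4081)

Fx=8.4068 Fy=20.7352 x'=6.0509 y'=-9.4081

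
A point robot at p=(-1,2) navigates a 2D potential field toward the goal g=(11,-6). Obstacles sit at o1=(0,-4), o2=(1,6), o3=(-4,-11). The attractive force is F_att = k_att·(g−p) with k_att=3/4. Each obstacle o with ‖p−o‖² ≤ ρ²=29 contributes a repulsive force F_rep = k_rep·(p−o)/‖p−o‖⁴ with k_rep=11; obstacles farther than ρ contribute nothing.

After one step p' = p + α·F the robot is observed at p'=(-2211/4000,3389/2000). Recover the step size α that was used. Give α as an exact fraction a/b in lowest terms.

F_att = 3/4·(g−p) = 3/4·(12,-8) = (9.0000,-6.0000)
o1: d²=37 > ρ²=29 → inactive
o2: d²=20 ≤ ρ²=29; F_rep = 11·(-2,-4)/20² = (-0.0550,-0.1100)
o3: d²=178 > ρ²=29 → inactive
F = F_att + ΣF_rep = (8.9450,-6.1100)
Δp = p'−p = (0.4472,-0.3055); α = Δx/Fx = (1789/4000) / (1789/200) = 1/20
check: Δy/Fy = (-611/2000) / (-611/100) = 1/20 ✓

α = 1/20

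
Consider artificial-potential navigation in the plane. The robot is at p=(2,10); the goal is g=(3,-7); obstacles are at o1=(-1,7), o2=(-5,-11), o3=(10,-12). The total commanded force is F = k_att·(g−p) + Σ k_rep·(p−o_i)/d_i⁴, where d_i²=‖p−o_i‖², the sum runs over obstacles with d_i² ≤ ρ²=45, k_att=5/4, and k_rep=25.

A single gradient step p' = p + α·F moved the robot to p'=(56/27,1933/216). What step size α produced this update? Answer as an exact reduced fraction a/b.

α = 1/20

F_att = 5/4·(g−p) = 5/4·(1,-17) = (1.2500,-21.2500)
o1: d²=18 ≤ ρ²=45; F_rep = 25·(3,3)/18² = (0.2315,0.2315)
o2: d²=490 > ρ²=45 → inactive
o3: d²=548 > ρ²=45 → inactive
F = F_att + ΣF_rep = (1.4815,-21.0185)
Δp = p'−p = (0.0741,-1.0509); α = Δx/Fx = (2/27) / (40/27) = 1/20
check: Δy/Fy = (-227/216) / (-1135/54) = 1/20 ✓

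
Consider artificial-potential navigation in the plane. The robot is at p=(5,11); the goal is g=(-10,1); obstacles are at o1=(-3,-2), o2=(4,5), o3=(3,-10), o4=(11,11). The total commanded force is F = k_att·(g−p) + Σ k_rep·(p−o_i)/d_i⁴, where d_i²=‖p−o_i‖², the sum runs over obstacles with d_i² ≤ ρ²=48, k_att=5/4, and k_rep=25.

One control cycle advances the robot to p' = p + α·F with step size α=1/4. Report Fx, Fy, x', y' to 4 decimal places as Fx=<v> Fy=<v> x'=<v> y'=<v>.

Fx=-18.8475 Fy=-12.3904 x'=0.2881 y'=7.9024

F_att = 5/4·(g−p) = 5/4·(-15,-10) = (-18.7500,-12.5000)
o1: d²=233 > ρ²=48 → inactive
o2: d²=37 ≤ ρ²=48; F_rep = 25·(1,6)/37² = (0.0183,0.1096)
o3: d²=445 > ρ²=48 → inactive
o4: d²=36 ≤ ρ²=48; F_rep = 25·(-6,0)/36² = (-0.1157,0.0000)
F = F_att + ΣF_rep = (-18.8475,-12.3904)
p' = p + 1/4·F = (0.2881,7.9024)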